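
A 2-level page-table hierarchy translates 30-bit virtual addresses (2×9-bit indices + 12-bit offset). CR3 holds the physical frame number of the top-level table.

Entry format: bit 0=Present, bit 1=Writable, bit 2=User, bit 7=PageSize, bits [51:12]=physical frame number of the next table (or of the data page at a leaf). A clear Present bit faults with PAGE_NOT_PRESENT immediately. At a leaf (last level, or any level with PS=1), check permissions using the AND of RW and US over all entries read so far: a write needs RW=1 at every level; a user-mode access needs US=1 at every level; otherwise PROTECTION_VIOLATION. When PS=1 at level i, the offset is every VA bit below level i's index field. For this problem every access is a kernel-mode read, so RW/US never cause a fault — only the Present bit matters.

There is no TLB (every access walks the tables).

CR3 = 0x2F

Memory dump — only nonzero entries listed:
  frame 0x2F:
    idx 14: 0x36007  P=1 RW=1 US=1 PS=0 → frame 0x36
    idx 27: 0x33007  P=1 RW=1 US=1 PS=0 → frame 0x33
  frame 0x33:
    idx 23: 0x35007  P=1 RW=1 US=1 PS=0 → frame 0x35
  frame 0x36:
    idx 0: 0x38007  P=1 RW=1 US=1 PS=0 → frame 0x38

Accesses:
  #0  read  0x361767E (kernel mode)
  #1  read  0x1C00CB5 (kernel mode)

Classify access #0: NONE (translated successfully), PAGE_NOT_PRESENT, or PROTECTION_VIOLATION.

Walk each access:
#0 VA=0x361767E (r,kernel):
  L0 @0x2F[27] → 0x33007  P=1,RW=1,US=1,PS=0
  L1 @0x33[23] → 0x35007  P=1,RW=1,US=1,PS=0
  → PA=0x3567E  (2 entries read)
#1 VA=0x1C00CB5 (r,kernel):
  L0 @0x2F[14] → 0x36007  P=1,RW=1,US=1,PS=0
  L1 @0x36[0] → 0x38007  P=1,RW=1,US=1,PS=0
  → PA=0x38CB5  (2 entries read)

Access #0 fault: NONE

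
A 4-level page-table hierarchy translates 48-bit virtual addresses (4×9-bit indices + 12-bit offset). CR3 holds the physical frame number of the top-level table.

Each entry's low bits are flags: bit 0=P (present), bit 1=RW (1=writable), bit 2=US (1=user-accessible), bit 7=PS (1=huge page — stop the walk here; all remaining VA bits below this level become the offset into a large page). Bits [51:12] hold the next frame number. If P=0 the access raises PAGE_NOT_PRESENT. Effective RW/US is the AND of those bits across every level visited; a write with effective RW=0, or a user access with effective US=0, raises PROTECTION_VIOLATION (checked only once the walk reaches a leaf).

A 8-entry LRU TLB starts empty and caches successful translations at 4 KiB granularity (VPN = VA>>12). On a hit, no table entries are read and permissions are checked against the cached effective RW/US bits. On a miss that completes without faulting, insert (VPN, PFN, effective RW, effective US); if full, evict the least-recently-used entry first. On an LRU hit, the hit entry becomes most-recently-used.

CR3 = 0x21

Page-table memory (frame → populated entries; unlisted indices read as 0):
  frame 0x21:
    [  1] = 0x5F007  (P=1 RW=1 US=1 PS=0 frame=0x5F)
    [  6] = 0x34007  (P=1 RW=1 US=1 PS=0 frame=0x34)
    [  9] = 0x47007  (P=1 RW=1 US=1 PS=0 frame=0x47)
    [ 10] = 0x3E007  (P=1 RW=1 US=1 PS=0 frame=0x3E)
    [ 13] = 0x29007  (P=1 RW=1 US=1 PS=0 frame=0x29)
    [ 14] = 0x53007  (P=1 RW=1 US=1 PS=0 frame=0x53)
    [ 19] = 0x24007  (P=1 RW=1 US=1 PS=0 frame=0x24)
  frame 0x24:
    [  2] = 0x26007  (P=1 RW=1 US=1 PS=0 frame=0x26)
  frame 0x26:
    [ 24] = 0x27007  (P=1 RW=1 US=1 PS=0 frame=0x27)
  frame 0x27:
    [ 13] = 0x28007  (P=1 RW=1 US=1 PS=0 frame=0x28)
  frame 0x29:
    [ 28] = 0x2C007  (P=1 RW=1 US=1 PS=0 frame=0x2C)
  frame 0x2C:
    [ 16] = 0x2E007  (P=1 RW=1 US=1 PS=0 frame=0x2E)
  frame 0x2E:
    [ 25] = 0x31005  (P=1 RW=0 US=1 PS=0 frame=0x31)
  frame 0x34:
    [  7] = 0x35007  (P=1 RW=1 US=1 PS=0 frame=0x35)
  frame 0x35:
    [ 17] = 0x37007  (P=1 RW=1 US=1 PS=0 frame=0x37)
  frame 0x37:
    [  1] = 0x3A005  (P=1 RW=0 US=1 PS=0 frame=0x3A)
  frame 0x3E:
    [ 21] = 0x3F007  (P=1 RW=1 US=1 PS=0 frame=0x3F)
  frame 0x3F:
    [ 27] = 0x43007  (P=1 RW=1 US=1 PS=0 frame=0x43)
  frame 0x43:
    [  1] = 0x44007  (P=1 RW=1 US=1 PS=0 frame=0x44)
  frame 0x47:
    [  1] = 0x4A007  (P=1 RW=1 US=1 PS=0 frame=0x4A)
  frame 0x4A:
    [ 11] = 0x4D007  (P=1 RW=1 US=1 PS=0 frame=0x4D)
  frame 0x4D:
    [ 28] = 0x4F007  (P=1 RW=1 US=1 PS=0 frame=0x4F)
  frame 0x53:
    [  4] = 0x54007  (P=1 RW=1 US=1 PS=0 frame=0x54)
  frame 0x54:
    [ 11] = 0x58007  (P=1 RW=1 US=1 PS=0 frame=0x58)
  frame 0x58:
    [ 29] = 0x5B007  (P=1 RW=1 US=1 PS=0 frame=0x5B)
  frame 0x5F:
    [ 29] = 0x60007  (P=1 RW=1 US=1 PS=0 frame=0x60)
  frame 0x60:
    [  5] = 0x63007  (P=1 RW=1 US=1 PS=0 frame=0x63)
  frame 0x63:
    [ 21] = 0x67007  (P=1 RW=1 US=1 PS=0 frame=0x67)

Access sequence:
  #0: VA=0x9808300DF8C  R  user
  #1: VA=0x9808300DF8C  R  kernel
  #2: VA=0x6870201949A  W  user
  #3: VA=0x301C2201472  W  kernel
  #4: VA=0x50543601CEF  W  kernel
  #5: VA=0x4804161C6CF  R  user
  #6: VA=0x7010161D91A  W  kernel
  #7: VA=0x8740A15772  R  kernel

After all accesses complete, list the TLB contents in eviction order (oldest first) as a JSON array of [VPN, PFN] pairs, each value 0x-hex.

Per-access translation:
#0 VA=0x9808300DF8C (r,user):
  L0: frame=0x21 idx=19 entry=0x24007 [P=1 RW=1 US=1 PS=0]
  L1: frame=0x24 idx=2 entry=0x26007 [P=1 RW=1 US=1 PS=0]
  L2: frame=0x26 idx=24 entry=0x27007 [P=1 RW=1 US=1 PS=0]
  L3: frame=0x27 idx=13 entry=0x28007 [P=1 RW=1 US=1 PS=0]
  ⇒ phys 0x28F8C  [4 reads]
#1 VA=0x9808300DF8C (r,kernel):
  TLB hit vpn=0x9808300D → PA=0x28F8C
#2 VA=0x6870201949A (w,user):
  L0: frame=0x21 idx=13 entry=0x29007 [P=1 RW=1 US=1 PS=0]
  L1: frame=0x29 idx=28 entry=0x2C007 [P=1 RW=1 US=1 PS=0]
  L2: frame=0x2C idx=16 entry=0x2E007 [P=1 RW=1 US=1 PS=0]
  L3: frame=0x2E idx=25 entry=0x31005 [P=1 RW=0 US=1 PS=0]
  → PROTECTION_VIOLATION  (4 entries read)
#3 VA=0x301C2201472 (w,kernel):
  L0: frame=0x21 idx=6 entry=0x34007 [P=1 RW=1 US=1 PS=0]
  L1: frame=0x34 idx=7 entry=0x35007 [P=1 RW=1 US=1 PS=0]
  L2: frame=0x35 idx=17 entry=0x37007 [P=1 RW=1 US=1 PS=0]
  L3: frame=0x37 idx=1 entry=0x3A005 [P=1 RW=0 US=1 PS=0]
  → PROTECTION_VIOLATION  (4 entries read)
#4 VA=0x50543601CEF (w,kernel):
  L0: frame=0x21 idx=10 entry=0x3E007 [P=1 RW=1 US=1 PS=0]
  L1: frame=0x3E idx=21 entry=0x3F007 [P=1 RW=1 US=1 PS=0]
  L2: frame=0x3F idx=27 entry=0x43007 [P=1 RW=1 US=1 PS=0]
  L3: frame=0x43 idx=1 entry=0x44007 [P=1 RW=1 US=1 PS=0]
  ⇒ phys 0x44CEF  [4 reads]
#5 VA=0x4804161C6CF (r,user):
  L0: frame=0x21 idx=9 entry=0x47007 [P=1 RW=1 US=1 PS=0]
  L1: frame=0x47 idx=1 entry=0x4A007 [P=1 RW=1 US=1 PS=0]
  L2: frame=0x4A idx=11 entry=0x4D007 [P=1 RW=1 US=1 PS=0]
  L3: frame=0x4D idx=28 entry=0x4F007 [P=1 RW=1 US=1 PS=0]
  ⇒ phys 0x4F6CF  [4 reads]
#6 VA=0x7010161D91A (w,kernel):
  L0: frame=0x21 idx=14 entry=0x53007 [P=1 RW=1 US=1 PS=0]
  L1: frame=0x53 idx=4 entry=0x54007 [P=1 RW=1 US=1 PS=0]
  L2: frame=0x54 idx=11 entry=0x58007 [P=1 RW=1 US=1 PS=0]
  L3: frame=0x58 idx=29 entry=0x5B007 [P=1 RW=1 US=1 PS=0]
  ⇒ phys 0x5B91A  [4 reads]
#7 VA=0x8740A15772 (r,kernel):
  L0: frame=0x21 idx=1 entry=0x5F007 [P=1 RW=1 US=1 PS=0]
  L1: frame=0x5F idx=29 entry=0x60007 [P=1 RW=1 US=1 PS=0]
  L2: frame=0x60 idx=5 entry=0x63007 [P=1 RW=1 US=1 PS=0]
  L3: frame=0x63 idx=21 entry=0x67007 [P=1 RW=1 US=1 PS=0]
  ⇒ phys 0x67772  [4 reads]

TLB: [["0x9808300D", "0x28"], ["0x50543601", "0x44"], ["0x4804161C", "0x4F"], ["0x7010161D", "0x5B"], ["0x8740A15", "0x67"]]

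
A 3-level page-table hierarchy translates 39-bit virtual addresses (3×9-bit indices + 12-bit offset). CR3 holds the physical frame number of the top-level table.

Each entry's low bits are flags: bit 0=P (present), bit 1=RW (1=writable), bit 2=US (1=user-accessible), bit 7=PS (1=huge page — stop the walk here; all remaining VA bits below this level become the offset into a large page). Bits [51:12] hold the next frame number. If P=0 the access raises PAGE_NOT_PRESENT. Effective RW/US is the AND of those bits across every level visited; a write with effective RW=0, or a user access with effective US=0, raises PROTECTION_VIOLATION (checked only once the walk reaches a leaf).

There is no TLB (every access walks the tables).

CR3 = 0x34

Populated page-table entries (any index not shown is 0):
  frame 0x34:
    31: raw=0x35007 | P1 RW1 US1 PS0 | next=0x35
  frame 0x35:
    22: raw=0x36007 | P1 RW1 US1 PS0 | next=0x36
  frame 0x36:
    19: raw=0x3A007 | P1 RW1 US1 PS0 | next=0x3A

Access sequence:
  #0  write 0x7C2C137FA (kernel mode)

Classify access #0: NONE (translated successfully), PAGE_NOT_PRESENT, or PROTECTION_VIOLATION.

Trace:
#0 VA=0x7C2C137FA (w,kernel):
  [0] read 0x34 idx=31: raw=0x35007 flags P=1 W=1 U=1 S=0
  [1] read 0x35 idx=22: raw=0x36007 flags P=1 W=1 U=1 S=0
  [2] read 0x36 idx=19: raw=0x3A007 flags P=1 W=1 U=1 S=0
  ✓ 0x3A7FA  — 3 lookups

Access #0 fault: NONE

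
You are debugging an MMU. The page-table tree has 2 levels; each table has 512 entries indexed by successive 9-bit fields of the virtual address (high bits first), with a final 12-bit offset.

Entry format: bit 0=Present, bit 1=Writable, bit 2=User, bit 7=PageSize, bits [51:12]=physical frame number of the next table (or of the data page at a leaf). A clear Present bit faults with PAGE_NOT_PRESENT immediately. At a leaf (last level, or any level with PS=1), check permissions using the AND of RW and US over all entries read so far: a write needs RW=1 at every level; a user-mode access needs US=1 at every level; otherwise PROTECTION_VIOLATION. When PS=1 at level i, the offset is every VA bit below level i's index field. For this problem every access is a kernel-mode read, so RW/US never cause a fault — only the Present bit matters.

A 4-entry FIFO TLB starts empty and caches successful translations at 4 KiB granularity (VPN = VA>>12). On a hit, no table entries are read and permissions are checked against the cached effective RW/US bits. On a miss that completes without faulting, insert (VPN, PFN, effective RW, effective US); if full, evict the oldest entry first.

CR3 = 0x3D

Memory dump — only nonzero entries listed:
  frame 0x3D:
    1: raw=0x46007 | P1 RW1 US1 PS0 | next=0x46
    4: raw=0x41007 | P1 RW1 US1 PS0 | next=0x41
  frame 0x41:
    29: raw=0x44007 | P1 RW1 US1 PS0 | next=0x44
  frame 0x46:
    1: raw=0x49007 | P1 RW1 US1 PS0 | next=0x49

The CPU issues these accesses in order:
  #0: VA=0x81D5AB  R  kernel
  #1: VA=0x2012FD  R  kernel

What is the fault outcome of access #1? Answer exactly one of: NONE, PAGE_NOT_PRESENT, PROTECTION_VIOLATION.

Per-access translation:
#0 VA=0x81D5AB (r,kernel):
  [0] read 0x3D idx=4: raw=0x41007 flags P=1 W=1 U=1 S=0
  [1] read 0x41 idx=29: raw=0x44007 flags P=1 W=1 U=1 S=0
  → PA=0x445AB  (2 entries read)
#1 VA=0x2012FD (r,kernel):
  [0] read 0x3D idx=1: raw=0x46007 flags P=1 W=1 U=1 S=0
  [1] read 0x46 idx=1: raw=0x49007 flags P=1 W=1 U=1 S=0
  → PA=0x492FD  (2 entries read)

Access #1 fault: NONE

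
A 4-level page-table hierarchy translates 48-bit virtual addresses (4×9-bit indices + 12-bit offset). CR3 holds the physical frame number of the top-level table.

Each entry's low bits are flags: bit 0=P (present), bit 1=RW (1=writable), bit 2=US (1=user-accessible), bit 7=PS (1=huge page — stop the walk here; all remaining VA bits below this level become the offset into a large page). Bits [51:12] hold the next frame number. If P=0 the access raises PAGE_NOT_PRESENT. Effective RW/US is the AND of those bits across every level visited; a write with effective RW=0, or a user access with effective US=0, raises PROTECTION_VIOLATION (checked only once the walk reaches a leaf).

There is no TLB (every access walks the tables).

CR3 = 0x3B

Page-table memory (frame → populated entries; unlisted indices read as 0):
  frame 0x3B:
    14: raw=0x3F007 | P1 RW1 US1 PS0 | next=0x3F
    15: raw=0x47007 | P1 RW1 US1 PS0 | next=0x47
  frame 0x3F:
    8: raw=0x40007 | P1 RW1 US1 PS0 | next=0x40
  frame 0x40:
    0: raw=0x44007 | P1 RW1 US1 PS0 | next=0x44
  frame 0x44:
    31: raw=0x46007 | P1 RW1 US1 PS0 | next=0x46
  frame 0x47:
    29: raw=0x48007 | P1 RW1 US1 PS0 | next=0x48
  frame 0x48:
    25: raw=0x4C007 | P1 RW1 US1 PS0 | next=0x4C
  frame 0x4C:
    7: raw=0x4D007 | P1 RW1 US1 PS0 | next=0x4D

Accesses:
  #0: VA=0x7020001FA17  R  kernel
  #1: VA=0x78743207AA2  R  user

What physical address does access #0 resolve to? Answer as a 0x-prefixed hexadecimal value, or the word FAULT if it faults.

Walk each access:
#0 VA=0x7020001FA17 (r,kernel):
  [0] read 0x3B idx=14: raw=0x3F007 flags P=1 W=1 U=1 S=0
  [1] read 0x3F idx=8: raw=0x40007 flags P=1 W=1 U=1 S=0
  [2] read 0x40 idx=0: raw=0x44007 flags P=1 W=1 U=1 S=0
  [3] read 0x44 idx=31: raw=0x46007 flags P=1 W=1 U=1 S=0
  → PA=0x46A17  (4 entries read)
#1 VA=0x78743207AA2 (r,user):
  [0] read 0x3B idx=15: raw=0x47007 flags P=1 W=1 U=1 S=0
  [1] read 0x47 idx=29: raw=0x48007 flags P=1 W=1 U=1 S=0
  [2] read 0x48 idx=25: raw=0x4C007 flags P=1 W=1 U=1 S=0
  [3] read 0x4C idx=7: raw=0x4D007 flags P=1 W=1 U=1 S=0
  → PA=0x4DAA2  (4 entries read)

Access #0 PA: 0x46A17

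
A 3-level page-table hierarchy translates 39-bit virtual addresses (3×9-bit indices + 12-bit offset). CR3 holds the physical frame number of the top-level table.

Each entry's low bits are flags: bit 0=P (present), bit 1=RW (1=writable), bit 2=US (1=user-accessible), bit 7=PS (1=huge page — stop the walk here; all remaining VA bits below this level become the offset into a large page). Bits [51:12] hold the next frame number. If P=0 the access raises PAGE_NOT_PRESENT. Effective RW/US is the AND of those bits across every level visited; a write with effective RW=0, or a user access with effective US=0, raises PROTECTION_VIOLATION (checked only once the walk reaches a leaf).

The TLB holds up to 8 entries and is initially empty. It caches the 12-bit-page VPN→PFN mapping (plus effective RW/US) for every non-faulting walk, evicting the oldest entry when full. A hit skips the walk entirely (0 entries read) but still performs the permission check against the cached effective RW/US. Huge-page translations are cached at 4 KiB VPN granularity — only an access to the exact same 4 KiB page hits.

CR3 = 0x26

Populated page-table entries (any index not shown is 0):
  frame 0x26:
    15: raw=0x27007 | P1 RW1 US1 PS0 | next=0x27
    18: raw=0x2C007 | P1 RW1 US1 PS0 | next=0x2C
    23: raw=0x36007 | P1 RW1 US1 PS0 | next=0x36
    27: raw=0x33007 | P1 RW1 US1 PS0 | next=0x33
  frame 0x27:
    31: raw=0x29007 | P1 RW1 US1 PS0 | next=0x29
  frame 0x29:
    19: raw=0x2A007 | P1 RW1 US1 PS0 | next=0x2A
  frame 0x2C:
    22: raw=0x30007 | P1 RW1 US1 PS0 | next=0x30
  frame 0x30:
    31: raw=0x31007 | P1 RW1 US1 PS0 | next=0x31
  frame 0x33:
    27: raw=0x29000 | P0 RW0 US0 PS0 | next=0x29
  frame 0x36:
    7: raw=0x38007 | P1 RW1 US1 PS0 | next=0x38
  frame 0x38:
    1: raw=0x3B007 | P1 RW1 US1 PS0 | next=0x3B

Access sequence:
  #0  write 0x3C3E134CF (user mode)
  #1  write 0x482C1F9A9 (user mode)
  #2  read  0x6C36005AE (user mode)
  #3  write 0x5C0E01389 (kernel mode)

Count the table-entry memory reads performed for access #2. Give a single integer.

Walk each access:
#0 VA=0x3C3E134CF (w,user):
  L0 @0x26[15] → 0x27007  P=1,RW=1,US=1,PS=0
  L1 @0x27[31] → 0x29007  P=1,RW=1,US=1,PS=0
  L2 @0x29[19] → 0x2A007  P=1,RW=1,US=1,PS=0
  ✓ 0x2A4CF  — 3 lookups
#1 VA=0x482C1F9A9 (w,user):
  L0 @0x26[18] → 0x2C007  P=1,RW=1,US=1,PS=0
  L1 @0x2C[22] → 0x30007  P=1,RW=1,US=1,PS=0
  L2 @0x30[31] → 0x31007  P=1,RW=1,US=1,PS=0
  ✓ 0x319A9  — 3 lookups
#2 VA=0x6C36005AE (r,user):
  L0 @0x26[27] → 0x33007  P=1,RW=1,US=1,PS=0
  L1 @0x33[27] → 0x29000  P=0,RW=0,US=0,PS=0
  → PAGE_NOT_PRESENT  (2 entries read)
#3 VA=0x5C0E01389 (w,kernel):
  L0 @0x26[23] → 0x36007  P=1,RW=1,US=1,PS=0
  L1 @0x36[7] → 0x38007  P=1,RW=1,US=1,PS=0
  L2 @0x38[1] → 0x3B007  P=1,RW=1,US=1,PS=0
  ✓ 0x3B389  — 3 lookups

Entries read for #2: 2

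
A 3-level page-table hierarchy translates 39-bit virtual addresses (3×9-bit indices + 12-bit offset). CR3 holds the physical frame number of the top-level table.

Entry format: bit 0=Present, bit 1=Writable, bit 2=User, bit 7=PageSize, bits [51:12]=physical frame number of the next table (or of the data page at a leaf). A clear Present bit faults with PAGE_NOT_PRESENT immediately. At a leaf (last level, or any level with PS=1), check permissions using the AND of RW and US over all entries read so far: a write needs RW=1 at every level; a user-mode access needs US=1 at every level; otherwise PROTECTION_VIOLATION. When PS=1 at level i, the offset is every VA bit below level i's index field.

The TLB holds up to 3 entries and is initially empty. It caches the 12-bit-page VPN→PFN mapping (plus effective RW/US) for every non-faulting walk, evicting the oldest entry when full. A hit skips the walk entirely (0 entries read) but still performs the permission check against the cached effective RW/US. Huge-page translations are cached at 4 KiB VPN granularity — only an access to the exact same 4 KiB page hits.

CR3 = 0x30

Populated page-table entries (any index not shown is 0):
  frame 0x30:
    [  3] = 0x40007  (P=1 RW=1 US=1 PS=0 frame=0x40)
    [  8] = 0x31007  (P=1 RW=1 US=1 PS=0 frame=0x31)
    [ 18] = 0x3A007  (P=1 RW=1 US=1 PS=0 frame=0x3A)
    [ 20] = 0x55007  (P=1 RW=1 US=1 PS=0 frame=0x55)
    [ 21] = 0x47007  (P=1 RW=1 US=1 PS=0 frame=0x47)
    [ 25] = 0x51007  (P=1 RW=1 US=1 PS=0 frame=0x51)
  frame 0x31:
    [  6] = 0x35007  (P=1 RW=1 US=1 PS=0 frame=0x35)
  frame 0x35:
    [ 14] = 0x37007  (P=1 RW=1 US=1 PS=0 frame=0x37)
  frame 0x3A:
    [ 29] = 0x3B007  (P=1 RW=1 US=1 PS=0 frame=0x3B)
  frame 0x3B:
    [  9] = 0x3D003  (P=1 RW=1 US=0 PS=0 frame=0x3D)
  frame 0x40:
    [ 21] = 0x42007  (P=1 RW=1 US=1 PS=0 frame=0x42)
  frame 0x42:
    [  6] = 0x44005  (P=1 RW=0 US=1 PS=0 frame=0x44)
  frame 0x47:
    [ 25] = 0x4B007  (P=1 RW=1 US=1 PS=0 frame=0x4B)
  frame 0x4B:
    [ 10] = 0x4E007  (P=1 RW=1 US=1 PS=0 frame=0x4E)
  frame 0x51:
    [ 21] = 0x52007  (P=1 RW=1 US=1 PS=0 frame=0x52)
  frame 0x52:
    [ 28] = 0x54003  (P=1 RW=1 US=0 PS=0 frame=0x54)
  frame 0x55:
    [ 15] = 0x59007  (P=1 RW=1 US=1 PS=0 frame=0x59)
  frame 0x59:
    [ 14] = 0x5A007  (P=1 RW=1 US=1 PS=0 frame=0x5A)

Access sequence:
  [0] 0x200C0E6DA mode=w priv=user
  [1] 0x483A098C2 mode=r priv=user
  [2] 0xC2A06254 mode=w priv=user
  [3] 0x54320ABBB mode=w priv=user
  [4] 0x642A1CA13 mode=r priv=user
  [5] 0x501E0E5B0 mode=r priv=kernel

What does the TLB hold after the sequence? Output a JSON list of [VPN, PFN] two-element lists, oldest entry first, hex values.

Walk each access:
#0 VA=0x200C0E6DA (w,user):
  [0] read 0x30 idx=8: raw=0x31007 flags P=1 W=1 U=1 S=0
  [1] read 0x31 idx=6: raw=0x35007 flags P=1 W=1 U=1 S=0
  [2] read 0x35 idx=14: raw=0x37007 flags P=1 W=1 U=1 S=0
  → PA=0x376DA  (3 entries read)
#1 VA=0x483A098C2 (r,user):
  [0] read 0x30 idx=18: raw=0x3A007 flags P=1 W=1 U=1 S=0
  [1] read 0x3A idx=29: raw=0x3B007 flags P=1 W=1 U=1 S=0
  [2] read 0x3B idx=9: raw=0x3D003 flags P=1 W=1 U=0 S=0
  ⇒ fault: PROTECTION_VIOLATION  — 3 lookups
#2 VA=0xC2A06254 (w,user):
  [0] read 0x30 idx=3: raw=0x40007 flags P=1 W=1 U=1 S=0
  [1] read 0x40 idx=21: raw=0x42007 flags P=1 W=1 U=1 S=0
  [2] read 0x42 idx=6: raw=0x44005 flags P=1 W=0 U=1 S=0
  ⇒ fault: PROTECTION_VIOLATION  — 3 lookups
#3 VA=0x54320ABBB (w,user):
  [0] read 0x30 idx=21: raw=0x47007 flags P=1 W=1 U=1 S=0
  [1] read 0x47 idx=25: raw=0x4B007 flags P=1 W=1 U=1 S=0
  [2] read 0x4B idx=10: raw=0x4E007 flags P=1 W=1 U=1 S=0
  → PA=0x4EBBB  (3 entries read)
#4 VA=0x642A1CA13 (r,user):
  [0] read 0x30 idx=25: raw=0x51007 flags P=1 W=1 U=1 S=0
  [1] read 0x51 idx=21: raw=0x52007 flags P=1 W=1 U=1 S=0
  [2] read 0x52 idx=28: raw=0x54003 flags P=1 W=1 U=0 S=0
  ⇒ fault: PROTECTION_VIOLATION  — 3 lookups
#5 VA=0x501E0E5B0 (r,kernel):
  [0] read 0x30 idx=20: raw=0x55007 flags P=1 W=1 U=1 S=0
  [1] read 0x55 idx=15: raw=0x59007 flags P=1 W=1 U=1 S=0
  [2] read 0x59 idx=14: raw=0x5A007 flags P=1 W=1 U=1 S=0
  → PA=0x5A5B0  (3 entries read)

TLB: [["0x200C0E", "0x37"], ["0x54320A", "0x4E"], ["0x501E0E", "0x5A"]]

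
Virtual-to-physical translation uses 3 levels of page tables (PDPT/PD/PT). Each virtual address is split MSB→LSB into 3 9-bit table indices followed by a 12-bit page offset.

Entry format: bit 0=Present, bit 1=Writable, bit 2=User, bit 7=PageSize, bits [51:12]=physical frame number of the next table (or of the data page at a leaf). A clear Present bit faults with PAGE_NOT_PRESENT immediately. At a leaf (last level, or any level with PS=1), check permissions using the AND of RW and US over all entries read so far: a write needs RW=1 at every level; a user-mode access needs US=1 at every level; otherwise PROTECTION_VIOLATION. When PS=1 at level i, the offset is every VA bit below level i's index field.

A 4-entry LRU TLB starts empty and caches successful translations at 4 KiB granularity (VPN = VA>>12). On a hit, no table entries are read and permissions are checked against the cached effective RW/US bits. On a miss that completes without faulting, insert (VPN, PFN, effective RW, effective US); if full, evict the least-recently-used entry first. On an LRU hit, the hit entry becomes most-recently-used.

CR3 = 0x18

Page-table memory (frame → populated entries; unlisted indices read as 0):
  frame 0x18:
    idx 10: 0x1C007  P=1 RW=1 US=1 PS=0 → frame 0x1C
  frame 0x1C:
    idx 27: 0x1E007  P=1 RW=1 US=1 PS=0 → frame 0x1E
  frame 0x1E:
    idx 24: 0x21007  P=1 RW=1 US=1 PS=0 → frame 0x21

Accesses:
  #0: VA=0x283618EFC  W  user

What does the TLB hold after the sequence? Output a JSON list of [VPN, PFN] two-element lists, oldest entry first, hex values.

Trace:
#0 VA=0x283618EFC (w,user):
  lvl0: tbl 0x18, slot 10 ⇒ 0x1C007 (P1/RW1/US1/PS0)
  lvl1: tbl 0x1C, slot 27 ⇒ 0x1E007 (P1/RW1/US1/PS0)
  lvl2: tbl 0x1E, slot 24 ⇒ 0x21007 (P1/RW1/US1/PS0)
  ✓ 0x21EFC  — 3 lookups

TLB: [["0x283618", "0x21"]]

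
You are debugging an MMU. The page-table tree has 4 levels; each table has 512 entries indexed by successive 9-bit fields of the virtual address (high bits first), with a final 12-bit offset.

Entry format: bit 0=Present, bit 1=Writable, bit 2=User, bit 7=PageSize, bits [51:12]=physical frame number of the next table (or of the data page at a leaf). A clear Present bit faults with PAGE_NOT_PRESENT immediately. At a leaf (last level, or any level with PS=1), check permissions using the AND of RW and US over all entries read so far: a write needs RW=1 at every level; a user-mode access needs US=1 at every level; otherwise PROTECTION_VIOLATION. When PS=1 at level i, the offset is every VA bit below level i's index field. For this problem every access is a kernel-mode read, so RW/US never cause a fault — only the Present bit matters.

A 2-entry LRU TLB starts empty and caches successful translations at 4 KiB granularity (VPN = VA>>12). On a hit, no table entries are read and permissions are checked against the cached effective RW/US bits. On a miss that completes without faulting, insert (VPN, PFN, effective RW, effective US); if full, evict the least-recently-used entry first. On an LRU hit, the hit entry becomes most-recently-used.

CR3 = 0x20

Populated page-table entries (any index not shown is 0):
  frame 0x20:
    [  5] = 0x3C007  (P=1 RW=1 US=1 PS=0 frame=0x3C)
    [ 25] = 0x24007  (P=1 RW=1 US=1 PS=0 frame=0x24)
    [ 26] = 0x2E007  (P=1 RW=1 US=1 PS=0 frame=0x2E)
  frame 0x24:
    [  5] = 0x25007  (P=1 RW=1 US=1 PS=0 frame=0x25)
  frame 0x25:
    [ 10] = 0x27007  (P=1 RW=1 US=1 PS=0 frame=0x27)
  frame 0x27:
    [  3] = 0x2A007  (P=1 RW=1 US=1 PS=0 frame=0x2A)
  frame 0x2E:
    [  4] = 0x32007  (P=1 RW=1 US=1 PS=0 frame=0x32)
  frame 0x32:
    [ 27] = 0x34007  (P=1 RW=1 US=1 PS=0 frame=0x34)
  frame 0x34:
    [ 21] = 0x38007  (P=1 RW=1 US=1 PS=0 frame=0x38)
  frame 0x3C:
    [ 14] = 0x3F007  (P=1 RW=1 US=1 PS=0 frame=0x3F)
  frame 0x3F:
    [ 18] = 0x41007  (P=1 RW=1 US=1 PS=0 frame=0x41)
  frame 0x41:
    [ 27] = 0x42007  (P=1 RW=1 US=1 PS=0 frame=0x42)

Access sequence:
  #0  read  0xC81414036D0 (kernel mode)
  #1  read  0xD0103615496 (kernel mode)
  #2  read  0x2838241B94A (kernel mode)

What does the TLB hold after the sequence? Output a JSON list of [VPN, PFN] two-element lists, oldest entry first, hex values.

Walk each access:
#0 VA=0xC81414036D0 (r,kernel):
  [0] read 0x20 idx=25: raw=0x24007 flags P=1 W=1 U=1 S=0
  [1] read 0x24 idx=5: raw=0x25007 flags P=1 W=1 U=1 S=0
  [2] read 0x25 idx=10: raw=0x27007 flags P=1 W=1 U=1 S=0
  [3] read 0x27 idx=3: raw=0x2A007 flags P=1 W=1 U=1 S=0
  → PA=0x2A6D0  (4 entries read)
#1 VA=0xD0103615496 (r,kernel):
  [0] read 0x20 idx=26: raw=0x2E007 flags P=1 W=1 U=1 S=0
  [1] read 0x2E idx=4: raw=0x32007 flags P=1 W=1 U=1 S=0
  [2] read 0x32 idx=27: raw=0x34007 flags P=1 W=1 U=1 S=0
  [3] read 0x34 idx=21: raw=0x38007 flags P=1 W=1 U=1 S=0
  → PA=0x38496  (4 entries read)
#2 VA=0x2838241B94A (r,kernel):
  [0] read 0x20 idx=5: raw=0x3C007 flags P=1 W=1 U=1 S=0
  [1] read 0x3C idx=14: raw=0x3F007 flags P=1 W=1 U=1 S=0
  [2] read 0x3F idx=18: raw=0x41007 flags P=1 W=1 U=1 S=0
  [3] read 0x41 idx=27: raw=0x42007 flags P=1 W=1 U=1 S=0
  → PA=0x4294A  (4 entries read)

TLB: [["0xD0103615", "0x38"], ["0x2838241B", "0x42"]]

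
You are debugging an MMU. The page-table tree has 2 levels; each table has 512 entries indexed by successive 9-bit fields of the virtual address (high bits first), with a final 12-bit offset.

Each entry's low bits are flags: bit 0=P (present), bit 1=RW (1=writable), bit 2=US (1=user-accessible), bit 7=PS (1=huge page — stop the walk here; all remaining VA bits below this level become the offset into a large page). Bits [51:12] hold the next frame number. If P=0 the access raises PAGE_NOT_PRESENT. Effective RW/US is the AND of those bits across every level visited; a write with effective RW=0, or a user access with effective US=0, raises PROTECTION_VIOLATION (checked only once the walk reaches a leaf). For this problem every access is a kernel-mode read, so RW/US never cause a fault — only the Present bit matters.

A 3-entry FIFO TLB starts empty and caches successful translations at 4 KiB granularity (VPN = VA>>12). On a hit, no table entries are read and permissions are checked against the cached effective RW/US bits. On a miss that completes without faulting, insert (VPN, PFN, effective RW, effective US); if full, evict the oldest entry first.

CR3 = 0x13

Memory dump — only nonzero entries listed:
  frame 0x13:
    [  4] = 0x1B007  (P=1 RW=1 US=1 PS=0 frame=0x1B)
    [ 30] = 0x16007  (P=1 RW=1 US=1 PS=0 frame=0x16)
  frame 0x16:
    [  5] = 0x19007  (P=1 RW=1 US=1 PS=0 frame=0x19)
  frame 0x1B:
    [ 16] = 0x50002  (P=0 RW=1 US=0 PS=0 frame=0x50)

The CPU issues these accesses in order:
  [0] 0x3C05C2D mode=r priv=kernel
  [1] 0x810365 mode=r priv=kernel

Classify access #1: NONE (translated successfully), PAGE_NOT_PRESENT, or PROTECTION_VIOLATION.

Trace:
#0 VA=0x3C05C2D (r,kernel):
  L0 @0x13[30] → 0x16007  P=1,RW=1,US=1,PS=0
  L1 @0x16[5] → 0x19007  P=1,RW=1,US=1,PS=0
  → PA=0x19C2D  (2 entries read)
#1 VA=0x810365 (r,kernel):
  L0 @0x13[4] → 0x1B007  P=1,RW=1,US=1,PS=0
  L1 @0x1B[16] → 0x50002  P=0,RW=1,US=0,PS=0
  ⇒ fault: PAGE_NOT_PRESENT  — 2 lookups

Access #1 fault: PAGE_NOT_PRESENT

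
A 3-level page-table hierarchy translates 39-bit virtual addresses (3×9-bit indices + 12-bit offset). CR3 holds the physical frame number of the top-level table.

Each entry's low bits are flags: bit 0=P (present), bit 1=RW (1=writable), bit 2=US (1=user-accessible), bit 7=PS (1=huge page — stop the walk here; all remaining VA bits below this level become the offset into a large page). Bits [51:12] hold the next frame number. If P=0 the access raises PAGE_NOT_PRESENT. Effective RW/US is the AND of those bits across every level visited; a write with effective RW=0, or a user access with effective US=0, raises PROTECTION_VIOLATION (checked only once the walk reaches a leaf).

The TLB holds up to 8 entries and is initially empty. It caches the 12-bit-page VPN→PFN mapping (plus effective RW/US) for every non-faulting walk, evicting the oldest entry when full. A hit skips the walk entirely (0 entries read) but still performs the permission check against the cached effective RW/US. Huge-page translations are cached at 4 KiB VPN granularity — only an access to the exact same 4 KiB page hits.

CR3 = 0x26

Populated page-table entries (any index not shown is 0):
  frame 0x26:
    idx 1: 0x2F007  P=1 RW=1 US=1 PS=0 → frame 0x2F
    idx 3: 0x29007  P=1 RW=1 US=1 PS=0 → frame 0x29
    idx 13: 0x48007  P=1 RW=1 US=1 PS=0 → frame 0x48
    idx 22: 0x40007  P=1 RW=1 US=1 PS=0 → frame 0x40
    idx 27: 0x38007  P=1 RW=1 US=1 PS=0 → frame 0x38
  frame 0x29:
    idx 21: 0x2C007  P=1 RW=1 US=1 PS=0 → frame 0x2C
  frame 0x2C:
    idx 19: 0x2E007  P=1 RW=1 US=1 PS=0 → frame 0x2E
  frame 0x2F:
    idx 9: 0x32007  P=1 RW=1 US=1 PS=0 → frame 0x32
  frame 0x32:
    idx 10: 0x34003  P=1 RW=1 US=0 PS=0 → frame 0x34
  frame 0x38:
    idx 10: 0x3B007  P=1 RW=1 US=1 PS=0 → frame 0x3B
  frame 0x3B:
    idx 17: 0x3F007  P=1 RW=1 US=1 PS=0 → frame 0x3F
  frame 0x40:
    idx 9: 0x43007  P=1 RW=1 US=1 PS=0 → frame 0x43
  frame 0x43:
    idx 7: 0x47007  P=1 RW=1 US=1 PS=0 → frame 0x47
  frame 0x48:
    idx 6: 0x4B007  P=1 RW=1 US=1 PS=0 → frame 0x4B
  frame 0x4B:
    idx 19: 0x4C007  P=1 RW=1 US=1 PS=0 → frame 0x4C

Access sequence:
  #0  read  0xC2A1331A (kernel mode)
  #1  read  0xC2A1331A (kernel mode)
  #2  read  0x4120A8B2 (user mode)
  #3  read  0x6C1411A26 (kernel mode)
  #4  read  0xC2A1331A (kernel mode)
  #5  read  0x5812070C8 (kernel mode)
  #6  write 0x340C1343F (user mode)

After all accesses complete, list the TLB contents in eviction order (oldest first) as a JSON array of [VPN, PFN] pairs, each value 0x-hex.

Trace:
#0 VA=0xC2A1331A (r,kernel):
  L0 @0x26[3] → 0x29007  P=1,RW=1,US=1,PS=0
  L1 @0x29[21] → 0x2C007  P=1,RW=1,US=1,PS=0
  L2 @0x2C[19] → 0x2E007  P=1,RW=1,US=1,PS=0
  ✓ 0x2E31A  — 3 lookups
#1 VA=0xC2A1331A (r,kernel):
  TLB hit vpn=0xC2A13 → PA=0x2E31A
#2 VA=0x4120A8B2 (r,user):
  L0 @0x26[1] → 0x2F007  P=1,RW=1,US=1,PS=0
  L1 @0x2F[9] → 0x32007  P=1,RW=1,US=1,PS=0
  L2 @0x32[10] → 0x34003  P=1,RW=1,US=0,PS=0
  → PROTECTION_VIOLATION  (3 entries read)
#3 VA=0x6C1411A26 (r,kernel):
  L0 @0x26[27] → 0x38007  P=1,RW=1,US=1,PS=0
  L1 @0x38[10] → 0x3B007  P=1,RW=1,US=1,PS=0
  L2 @0x3B[17] → 0x3F007  P=1,RW=1,US=1,PS=0
  ✓ 0x3FA26  — 3 lookups
#4 VA=0xC2A1331A (r,kernel):
  TLB hit vpn=0xC2A13 → PA=0x2E31A
#5 VA=0x5812070C8 (r,kernel):
  L0 @0x26[22] → 0x40007  P=1,RW=1,US=1,PS=0
  L1 @0x40[9] → 0x43007  P=1,RW=1,US=1,PS=0
  L2 @0x43[7] → 0x47007  P=1,RW=1,US=1,PS=0
  ✓ 0x470C8  — 3 lookups
#6 VA=0x340C1343F (w,user):
  L0 @0x26[13] → 0x48007  P=1,RW=1,US=1,PS=0
  L1 @0x48[6] → 0x4B007  P=1,RW=1,US=1,PS=0
  L2 @0x4B[19] → 0x4C007  P=1,RW=1,US=1,PS=0
  ✓ 0x4C43F  — 3 lookups

TLB: [["0xC2A13", "0x2E"], ["0x6C1411", "0x3F"], ["0x581207", "0x47"], ["0x340C13", "0x4C"]]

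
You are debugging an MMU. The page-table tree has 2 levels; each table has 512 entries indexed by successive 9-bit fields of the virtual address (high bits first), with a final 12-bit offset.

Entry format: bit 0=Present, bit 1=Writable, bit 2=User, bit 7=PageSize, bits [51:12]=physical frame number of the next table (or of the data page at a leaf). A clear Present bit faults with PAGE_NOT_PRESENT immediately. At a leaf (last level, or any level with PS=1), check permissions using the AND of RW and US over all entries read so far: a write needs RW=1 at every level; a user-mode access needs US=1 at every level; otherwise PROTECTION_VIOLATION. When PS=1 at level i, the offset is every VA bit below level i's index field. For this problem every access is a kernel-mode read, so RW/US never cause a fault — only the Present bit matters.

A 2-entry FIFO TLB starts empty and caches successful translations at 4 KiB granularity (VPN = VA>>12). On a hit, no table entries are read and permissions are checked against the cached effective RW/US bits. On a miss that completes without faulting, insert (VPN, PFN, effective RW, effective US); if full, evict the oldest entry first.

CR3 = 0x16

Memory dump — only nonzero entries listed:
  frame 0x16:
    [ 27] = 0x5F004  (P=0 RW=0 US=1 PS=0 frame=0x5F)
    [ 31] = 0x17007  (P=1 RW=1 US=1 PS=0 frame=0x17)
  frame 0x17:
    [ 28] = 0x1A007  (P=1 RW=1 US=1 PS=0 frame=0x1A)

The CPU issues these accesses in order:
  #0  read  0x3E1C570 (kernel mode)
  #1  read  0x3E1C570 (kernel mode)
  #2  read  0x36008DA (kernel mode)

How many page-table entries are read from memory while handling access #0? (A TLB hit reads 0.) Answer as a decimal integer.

Per-access translation:
#0 VA=0x3E1C570 (r,kernel):
  L0: frame=0x16 idx=31 entry=0x17007 [P=1 RW=1 US=1 PS=0]
  L1: frame=0x17 idx=28 entry=0x1A007 [P=1 RW=1 US=1 PS=0]
  ⇒ phys 0x1A570  [2 reads]
#1 VA=0x3E1C570 (r,kernel):
  TLB hit vpn=0x3E1C → PA=0x1A570
#2 VA=0x36008DA (r,kernel):
  L0: frame=0x16 idx=27 entry=0x5F004 [P=0 RW=0 US=1 PS=0]
  ⇒ fault: PAGE_NOT_PRESENT  — 1 lookups

Entries read for #0: 2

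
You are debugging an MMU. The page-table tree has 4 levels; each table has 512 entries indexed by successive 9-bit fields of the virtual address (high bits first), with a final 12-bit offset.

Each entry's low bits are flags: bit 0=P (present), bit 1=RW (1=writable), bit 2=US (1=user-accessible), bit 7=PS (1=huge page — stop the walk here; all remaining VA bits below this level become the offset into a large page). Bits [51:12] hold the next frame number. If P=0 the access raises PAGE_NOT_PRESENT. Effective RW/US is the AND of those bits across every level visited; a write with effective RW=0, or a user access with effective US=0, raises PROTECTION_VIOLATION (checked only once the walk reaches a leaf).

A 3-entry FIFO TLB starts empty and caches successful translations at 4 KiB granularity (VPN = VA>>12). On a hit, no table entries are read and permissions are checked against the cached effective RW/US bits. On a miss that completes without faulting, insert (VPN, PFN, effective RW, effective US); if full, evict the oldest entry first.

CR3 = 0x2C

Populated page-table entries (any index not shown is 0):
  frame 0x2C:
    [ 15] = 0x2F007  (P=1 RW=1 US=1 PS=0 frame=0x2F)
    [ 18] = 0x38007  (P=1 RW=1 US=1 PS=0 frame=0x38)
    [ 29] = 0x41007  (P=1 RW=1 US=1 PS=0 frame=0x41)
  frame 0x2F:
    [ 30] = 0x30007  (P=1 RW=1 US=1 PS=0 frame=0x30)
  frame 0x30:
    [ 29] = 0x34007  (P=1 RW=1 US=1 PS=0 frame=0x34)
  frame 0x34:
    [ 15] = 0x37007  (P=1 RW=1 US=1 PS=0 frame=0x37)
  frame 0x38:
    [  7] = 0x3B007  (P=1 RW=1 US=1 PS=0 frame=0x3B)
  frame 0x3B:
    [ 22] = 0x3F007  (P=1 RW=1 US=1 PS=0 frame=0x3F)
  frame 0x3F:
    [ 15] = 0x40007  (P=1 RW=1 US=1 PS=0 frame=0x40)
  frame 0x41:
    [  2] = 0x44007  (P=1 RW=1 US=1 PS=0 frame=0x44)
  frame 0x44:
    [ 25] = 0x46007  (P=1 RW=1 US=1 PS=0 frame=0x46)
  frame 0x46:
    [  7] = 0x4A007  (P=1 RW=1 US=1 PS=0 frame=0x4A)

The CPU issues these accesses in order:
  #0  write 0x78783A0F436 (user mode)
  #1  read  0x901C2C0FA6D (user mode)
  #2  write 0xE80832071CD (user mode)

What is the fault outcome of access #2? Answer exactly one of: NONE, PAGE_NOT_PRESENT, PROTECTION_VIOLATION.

Trace:
#0 VA=0x78783A0F436 (w,user):
  L0: frame=0x2C idx=15 entry=0x2F007 [P=1 RW=1 US=1 PS=0]
  L1: frame=0x2F idx=30 entry=0x30007 [P=1 RW=1 US=1 PS=0]
  L2: frame=0x30 idx=29 entry=0x34007 [P=1 RW=1 US=1 PS=0]
  L3: frame=0x34 idx=15 entry=0x37007 [P=1 RW=1 US=1 PS=0]
  ⇒ phys 0x37436  [4 reads]
#1 VA=0x901C2C0FA6D (r,user):
  L0: frame=0x2C idx=18 entry=0x38007 [P=1 RW=1 US=1 PS=0]
  L1: frame=0x38 idx=7 entry=0x3B007 [P=1 RW=1 US=1 PS=0]
  L2: frame=0x3B idx=22 entry=0x3F007 [P=1 RW=1 US=1 PS=0]
  L3: frame=0x3F idx=15 entry=0x40007 [P=1 RW=1 US=1 PS=0]
  ⇒ phys 0x40A6D  [4 reads]
#2 VA=0xE80832071CD (w,user):
  L0: frame=0x2C idx=29 entry=0x41007 [P=1 RW=1 US=1 PS=0]
  L1: frame=0x41 idx=2 entry=0x44007 [P=1 RW=1 US=1 PS=0]
  L2: frame=0x44 idx=25 entry=0x46007 [P=1 RW=1 US=1 PS=0]
  L3: frame=0x46 idx=7 entry=0x4A007 [P=1 RW=1 US=1 PS=0]
  ⇒ phys 0x4A1CD  [4 reads]

Access #2 fault: NONE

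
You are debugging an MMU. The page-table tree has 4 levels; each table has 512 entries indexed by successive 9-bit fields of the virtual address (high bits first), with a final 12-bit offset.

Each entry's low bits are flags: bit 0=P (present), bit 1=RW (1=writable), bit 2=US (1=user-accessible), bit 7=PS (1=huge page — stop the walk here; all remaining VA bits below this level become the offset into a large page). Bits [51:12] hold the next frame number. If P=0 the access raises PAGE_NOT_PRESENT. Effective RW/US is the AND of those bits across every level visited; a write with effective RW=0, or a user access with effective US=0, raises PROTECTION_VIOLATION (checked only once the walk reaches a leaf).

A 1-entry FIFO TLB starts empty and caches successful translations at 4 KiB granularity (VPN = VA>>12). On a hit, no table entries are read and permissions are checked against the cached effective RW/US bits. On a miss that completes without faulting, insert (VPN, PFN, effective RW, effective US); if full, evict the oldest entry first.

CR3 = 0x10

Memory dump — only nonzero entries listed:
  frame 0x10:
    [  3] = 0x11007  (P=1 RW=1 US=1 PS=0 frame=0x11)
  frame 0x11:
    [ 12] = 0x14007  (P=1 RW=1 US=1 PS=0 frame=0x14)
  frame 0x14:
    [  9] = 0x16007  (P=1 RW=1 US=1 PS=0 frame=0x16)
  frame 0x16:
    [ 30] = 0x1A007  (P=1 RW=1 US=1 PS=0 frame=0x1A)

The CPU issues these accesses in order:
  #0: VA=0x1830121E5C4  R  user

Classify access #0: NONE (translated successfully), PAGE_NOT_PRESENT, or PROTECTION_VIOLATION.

Per-access translation:
#0 VA=0x1830121E5C4 (r,user):
  [0] read 0x10 idx=3: raw=0x11007 flags P=1 W=1 U=1 S=0
  [1] read 0x11 idx=12: raw=0x14007 flags P=1 W=1 U=1 S=0
  [2] read 0x14 idx=9: raw=0x16007 flags P=1 W=1 U=1 S=0
  [3] read 0x16 idx=30: raw=0x1A007 flags P=1 W=1 U=1 S=0
  ⇒ phys 0x1A5C4  [4 reads]

Access #0 fault: NONE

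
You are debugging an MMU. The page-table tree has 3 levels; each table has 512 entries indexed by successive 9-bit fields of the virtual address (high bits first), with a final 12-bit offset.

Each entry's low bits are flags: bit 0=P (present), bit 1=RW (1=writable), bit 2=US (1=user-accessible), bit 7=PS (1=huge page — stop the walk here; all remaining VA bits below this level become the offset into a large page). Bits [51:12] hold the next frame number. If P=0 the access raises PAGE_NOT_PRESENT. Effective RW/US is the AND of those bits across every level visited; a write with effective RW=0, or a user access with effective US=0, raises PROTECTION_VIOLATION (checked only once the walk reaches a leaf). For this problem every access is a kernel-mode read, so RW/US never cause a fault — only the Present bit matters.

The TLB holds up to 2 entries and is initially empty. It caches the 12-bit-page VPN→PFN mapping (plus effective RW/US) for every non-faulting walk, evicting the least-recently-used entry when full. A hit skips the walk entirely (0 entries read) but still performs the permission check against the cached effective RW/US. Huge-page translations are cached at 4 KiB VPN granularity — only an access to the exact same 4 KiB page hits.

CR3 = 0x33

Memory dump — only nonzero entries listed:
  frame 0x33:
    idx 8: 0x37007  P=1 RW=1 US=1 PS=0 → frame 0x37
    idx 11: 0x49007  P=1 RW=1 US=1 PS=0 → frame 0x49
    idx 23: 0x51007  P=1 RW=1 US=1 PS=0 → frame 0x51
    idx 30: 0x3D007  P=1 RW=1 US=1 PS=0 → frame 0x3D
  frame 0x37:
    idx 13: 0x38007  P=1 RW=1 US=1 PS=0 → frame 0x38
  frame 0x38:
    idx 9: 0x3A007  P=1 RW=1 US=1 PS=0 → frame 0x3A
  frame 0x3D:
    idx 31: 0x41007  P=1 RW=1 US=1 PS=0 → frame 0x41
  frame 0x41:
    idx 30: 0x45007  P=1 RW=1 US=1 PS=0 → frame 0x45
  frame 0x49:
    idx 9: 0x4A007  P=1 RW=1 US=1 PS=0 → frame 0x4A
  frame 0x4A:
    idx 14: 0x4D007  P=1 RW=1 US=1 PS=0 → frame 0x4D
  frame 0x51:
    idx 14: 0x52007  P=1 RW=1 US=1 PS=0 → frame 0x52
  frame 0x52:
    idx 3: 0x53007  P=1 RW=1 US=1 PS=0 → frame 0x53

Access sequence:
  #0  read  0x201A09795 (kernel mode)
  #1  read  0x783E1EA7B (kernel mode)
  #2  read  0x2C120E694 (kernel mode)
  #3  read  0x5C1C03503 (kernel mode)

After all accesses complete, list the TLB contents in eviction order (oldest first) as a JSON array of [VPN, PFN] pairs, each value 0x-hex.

Trace:
#0 VA=0x201A09795 (r,kernel):
  L0 @0x33[8] → 0x37007  P=1,RW=1,US=1,PS=0
  L1 @0x37[13] → 0x38007  P=1,RW=1,US=1,PS=0
  L2 @0x38[9] → 0x3A007  P=1,RW=1,US=1,PS=0
  ⇒ phys 0x3A795  [3 reads]
#1 VA=0x783E1EA7B (r,kernel):
  L0 @0x33[30] → 0x3D007  P=1,RW=1,US=1,PS=0
  L1 @0x3D[31] → 0x41007  P=1,RW=1,US=1,PS=0
  L2 @0x41[30] → 0x45007  P=1,RW=1,US=1,PS=0
  ⇒ phys 0x45A7B  [3 reads]
#2 VA=0x2C120E694 (r,kernel):
  L0 @0x33[11] → 0x49007  P=1,RW=1,US=1,PS=0
  L1 @0x49[9] → 0x4A007  P=1,RW=1,US=1,PS=0
  L2 @0x4A[14] → 0x4D007  P=1,RW=1,US=1,PS=0
  ⇒ phys 0x4D694  [3 reads]
#3 VA=0x5C1C03503 (r,kernel):
  L0 @0x33[23] → 0x51007  P=1,RW=1,US=1,PS=0
  L1 @0x51[14] → 0x52007  P=1,RW=1,US=1,PS=0
  L2 @0x52[3] → 0x53007  P=1,RW=1,US=1,PS=0
  ⇒ phys 0x53503  [3 reads]

TLB: [["0x2C120E", "0x4D"], ["0x5C1C03", "0x53"]]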